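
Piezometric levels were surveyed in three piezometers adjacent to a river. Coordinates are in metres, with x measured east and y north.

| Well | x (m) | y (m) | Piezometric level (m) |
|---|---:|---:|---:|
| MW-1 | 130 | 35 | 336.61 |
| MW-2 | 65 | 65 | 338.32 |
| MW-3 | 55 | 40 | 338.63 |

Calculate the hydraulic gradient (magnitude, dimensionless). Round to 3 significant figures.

0.0271

Differences from MW-1: to MW-2 (Δx, Δy, Δh) = (-65, 30, +1.71); to MW-3 = (-75, 5, +2.02).
Determinant of the coordinate differences = (-65)·5 − (-75)·30 = 1925.
∂h/∂x = [(+1.71)·5 − (+2.02)·30] / 1925 = -0.02704
∂h/∂y = [(-65)·(+2.02) − (-75)·(+1.71)] / 1925 = -0.001584
|∇h| = √(-0.02704² + -0.001584²) = 0.02709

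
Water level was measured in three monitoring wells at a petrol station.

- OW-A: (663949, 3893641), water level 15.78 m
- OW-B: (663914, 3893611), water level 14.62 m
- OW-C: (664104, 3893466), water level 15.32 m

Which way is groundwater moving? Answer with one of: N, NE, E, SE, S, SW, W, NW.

Three-point gradient (reference OW-A): Δ to OW-B = (-35, -30, -1.16), Δ to OW-C = (155, -175, -0.46).
∂h/∂x = +0.01756, ∂h/∂y = +0.01818 (det = 10775).
Flow = −∇h = (-0.01756 east, -0.01818 north), which points southwest.

SW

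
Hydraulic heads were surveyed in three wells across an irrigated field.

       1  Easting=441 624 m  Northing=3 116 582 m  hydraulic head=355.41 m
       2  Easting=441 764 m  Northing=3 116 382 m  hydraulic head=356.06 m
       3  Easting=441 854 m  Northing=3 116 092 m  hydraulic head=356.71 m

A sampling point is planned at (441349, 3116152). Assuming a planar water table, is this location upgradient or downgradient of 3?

Differences from 1: to 2 (Δx, Δy, Δh) = (140, -200, +0.65); to 3 = (230, -490, +1.30).
Determinant of the coordinate differences = 140·(-490) − 230·(-200) = -22600.
∂h/∂x = [(+0.65)·(-490) − (+1.30)·(-200)] / -22600 = +0.002588
∂h/∂y = [140·(+1.30) − 230·(+0.65)] / -22600 = -0.001438
Head at (441349, 3116152) = 355.41 + (+0.002588)·(-275) + (-0.001438)·(-430) = 355.32 m.
That is lower than the 356.71 m at 3, so the point is downgradient.

downgradient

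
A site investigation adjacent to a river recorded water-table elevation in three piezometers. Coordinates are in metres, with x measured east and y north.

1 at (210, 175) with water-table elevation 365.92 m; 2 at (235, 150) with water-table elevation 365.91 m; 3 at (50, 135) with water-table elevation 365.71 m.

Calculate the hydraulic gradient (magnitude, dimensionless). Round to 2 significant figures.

0.0017

With h = a·x + b·y + c and 1 as origin, the differences give:
  25·a + (-25)·b = -0.01
  (-160)·a + (-40)·b = -0.21
Eliminate b (×(-40) and ×(-25), subtract): -5000·a = -4.850 → a = ∂h/∂x = +0.0009700
Back-substitute: b = ∂h/∂y = +0.001370.
|∇h| = √(0.0009700² + 0.001370²) = 0.001679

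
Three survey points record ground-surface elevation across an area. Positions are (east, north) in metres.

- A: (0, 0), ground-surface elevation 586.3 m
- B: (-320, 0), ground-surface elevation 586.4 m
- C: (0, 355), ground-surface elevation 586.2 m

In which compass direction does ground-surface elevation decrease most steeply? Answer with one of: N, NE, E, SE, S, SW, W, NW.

∂z/∂x = (586.4 − 586.3) / (-320 − 0) = -0.0003125
∂z/∂y = (586.2 − 586.3) / (355 − 0) = -0.0002817
Steepest decrease is along −∇f = (+0.0003125 E, +0.0002817 N) → northeast.

NE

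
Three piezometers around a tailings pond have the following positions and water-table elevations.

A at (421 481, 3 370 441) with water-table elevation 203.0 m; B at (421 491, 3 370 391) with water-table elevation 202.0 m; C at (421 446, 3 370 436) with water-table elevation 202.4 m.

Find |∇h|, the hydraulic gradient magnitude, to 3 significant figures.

0.0267

With h = a·x + b·y + c and A as origin, the differences give:
  10·a + (-50)·b = -1.0
  (-35)·a + (-5)·b = -0.6
Eliminate b (×(-5) and ×(-50), subtract): -1800·a = -25.00 → a = ∂h/∂x = +0.01389
Back-substitute: b = ∂h/∂y = +0.02278.
|∇h| = √(0.01389² + 0.02278²) = 0.02668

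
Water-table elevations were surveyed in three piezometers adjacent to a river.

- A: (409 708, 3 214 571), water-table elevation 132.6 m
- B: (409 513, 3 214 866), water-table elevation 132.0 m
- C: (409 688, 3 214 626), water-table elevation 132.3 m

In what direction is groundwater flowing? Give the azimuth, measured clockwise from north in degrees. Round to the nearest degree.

Taking A as reference: B−A = (-195, 295, -0.6); C−A = (-20, 55, -0.3).
Determinant of the coordinate differences = (-195)·55 − (-20)·295 = -4825.
∂h/∂x = [(-0.6)·55 − (-0.3)·295] / -4825 = -0.01150
∂h/∂y = [(-195)·(-0.3) − (-20)·(-0.6)] / -4825 = -0.009637
Flow direction (−∇h) has components (+0.01150 E, +0.009637 N).
Azimuth = atan2(E, N) = atan2(+0.01150, +0.009637) = 50.0° ≈ 050°.

050°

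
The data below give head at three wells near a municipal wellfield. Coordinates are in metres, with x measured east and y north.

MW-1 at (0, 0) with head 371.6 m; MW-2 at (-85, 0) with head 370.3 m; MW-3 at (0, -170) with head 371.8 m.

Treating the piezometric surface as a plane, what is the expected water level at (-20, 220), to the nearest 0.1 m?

∂h/∂x = (370.3 − 371.6) / (-85 − 0) = +0.01529
∂h/∂y = (371.8 − 371.6) / (-170 − 0) = -0.001176
h(-20, 220) = 371.6 + (+0.01529)·(-20) + (-0.001176)·(220) = 371.6 -0.306 -0.259 = 371.035 m.

371.0 m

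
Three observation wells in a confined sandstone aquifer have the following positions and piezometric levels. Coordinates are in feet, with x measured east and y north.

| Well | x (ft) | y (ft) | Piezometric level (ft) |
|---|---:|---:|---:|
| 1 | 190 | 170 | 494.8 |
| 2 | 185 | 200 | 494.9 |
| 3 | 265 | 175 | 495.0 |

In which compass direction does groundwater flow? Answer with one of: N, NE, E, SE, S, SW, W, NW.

SW

Differences from 1: to 2 (Δx, Δy, Δh) = (-5, 30, +0.1); to 3 = (75, 5, +0.2).
Solve a·Δx + b·Δy = Δh: det = (-5)·5 − 75·30 = -2275.
∂h/∂x = [(+0.1)·5 − (+0.2)·30] / -2275 = +0.002418
∂h/∂y = [(-5)·(+0.2) − 75·(+0.1)] / -2275 = +0.003736
Flow = −∇h = (-0.002418 east, -0.003736 north), which points southwest.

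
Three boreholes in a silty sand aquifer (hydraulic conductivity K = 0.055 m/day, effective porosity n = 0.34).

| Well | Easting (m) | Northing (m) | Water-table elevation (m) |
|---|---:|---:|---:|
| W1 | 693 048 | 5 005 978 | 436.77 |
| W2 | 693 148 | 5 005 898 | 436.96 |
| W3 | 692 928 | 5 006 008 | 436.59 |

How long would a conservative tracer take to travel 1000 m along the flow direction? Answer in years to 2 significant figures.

With h = a·x + b·y + c and W1 as origin, the differences give:
  100·a + (-80)·b = +0.19
  (-120)·a + 30·b = -0.18
Eliminate b (×30 and ×(-80), subtract): -6600·a = -8.700 → a = ∂h/∂x = +0.001318
Back-substitute: b = ∂h/∂y = -0.0007273.
|∇h| = √(0.001318² + -0.0007273²) = 0.001505
Seepage velocity v = K·i/n = 0.055 × 0.001505 / 0.34 = 0.0002435 m/day.
t = 1000 / 0.0002435 = 4.107e+06 days = 1.12e+04 years.

11000 years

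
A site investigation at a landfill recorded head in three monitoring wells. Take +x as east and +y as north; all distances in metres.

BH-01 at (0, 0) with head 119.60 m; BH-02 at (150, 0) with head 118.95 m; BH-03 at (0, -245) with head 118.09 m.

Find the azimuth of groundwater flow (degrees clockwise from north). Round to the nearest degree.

145°

∂h/∂x = (118.95 − 119.60) / (150 − 0) = -0.004333
∂h/∂y = (118.09 − 119.60) / (-245 − 0) = +0.006163
Flow direction (−∇h) has components (+0.004333 E, -0.006163 N).
Azimuth = atan2(E, N) = atan2(+0.004333, -0.006163) = 144.9° ≈ 145°.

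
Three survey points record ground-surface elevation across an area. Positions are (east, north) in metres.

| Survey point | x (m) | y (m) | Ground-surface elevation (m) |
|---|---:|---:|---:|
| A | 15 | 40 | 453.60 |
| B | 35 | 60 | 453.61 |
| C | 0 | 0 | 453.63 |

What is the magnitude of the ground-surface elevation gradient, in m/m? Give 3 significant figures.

Taking A as reference: B−A = (20, 20, +0.01); C−A = (-15, -40, +0.03).
Determinant of the coordinate differences = 20·(-40) − (-15)·20 = -500.
∂z/∂x = [(+0.01)·(-40) − (+0.03)·20] / -500 = +0.002000
∂z/∂y = [20·(+0.03) − (-15)·(+0.01)] / -500 = -0.001500
|∇f| = √(0.002000² + -0.001500²) = 0.0025 m/m

0.00250 m/m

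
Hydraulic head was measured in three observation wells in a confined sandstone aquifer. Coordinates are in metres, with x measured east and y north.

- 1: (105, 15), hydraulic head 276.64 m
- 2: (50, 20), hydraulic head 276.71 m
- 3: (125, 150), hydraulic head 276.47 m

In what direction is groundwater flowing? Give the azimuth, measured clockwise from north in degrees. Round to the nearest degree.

Differences from 1: to 2 (Δx, Δy, Δh) = (-55, 5, +0.07); to 3 = (20, 135, -0.17).
Solve a·Δx + b·Δy = Δh: det = (-55)·135 − 20·5 = -7525.
∂h/∂x = [(+0.07)·135 − (-0.17)·5] / -7525 = -0.001369
∂h/∂y = [(-55)·(-0.17) − 20·(+0.07)] / -7525 = -0.001056
Flow direction (−∇h) has components (+0.001369 E, +0.001056 N).
Azimuth = atan2(E, N) = atan2(+0.001369, +0.001056) = 52.3° ≈ 052°.

052°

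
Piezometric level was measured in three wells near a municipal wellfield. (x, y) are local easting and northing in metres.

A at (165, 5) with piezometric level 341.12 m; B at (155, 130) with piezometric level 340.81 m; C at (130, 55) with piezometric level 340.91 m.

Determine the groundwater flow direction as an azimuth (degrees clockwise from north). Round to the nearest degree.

309°

Differences from A: to B (Δx, Δy, Δh) = (-10, 125, -0.31); to C = (-35, 50, -0.21).
Solve a·Δx + b·Δy = Δh: det = (-10)·50 − (-35)·125 = 3875.
∂h/∂x = [(-0.31)·50 − (-0.21)·125] / 3875 = +0.002774
∂h/∂y = [(-10)·(-0.21) − (-35)·(-0.31)] / 3875 = -0.002258
Flow direction (−∇h) has components (-0.002774 E, +0.002258 N).
Azimuth = atan2(E, N) = atan2(-0.002774, +0.002258) = 309.1° ≈ 309°.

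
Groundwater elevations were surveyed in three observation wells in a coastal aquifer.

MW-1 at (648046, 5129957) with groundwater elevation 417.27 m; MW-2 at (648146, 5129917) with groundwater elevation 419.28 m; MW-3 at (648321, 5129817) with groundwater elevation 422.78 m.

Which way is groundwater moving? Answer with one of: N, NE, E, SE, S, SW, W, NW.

W

Taking MW-1 as reference: MW-2−MW-1 = (100, -40, +2.01); MW-3−MW-1 = (275, -140, +5.51).
Solve a·Δx + b·Δy = Δh: det = 100·(-140) − 275·(-40) = -3000.
∂h/∂x = [(+2.01)·(-140) − (+5.51)·(-40)] / -3000 = +0.02033
∂h/∂y = [100·(+5.51) − 275·(+2.01)] / -3000 = +0.0005833
Flow = −∇h = (-0.02033 east, -0.0005833 north), which points west.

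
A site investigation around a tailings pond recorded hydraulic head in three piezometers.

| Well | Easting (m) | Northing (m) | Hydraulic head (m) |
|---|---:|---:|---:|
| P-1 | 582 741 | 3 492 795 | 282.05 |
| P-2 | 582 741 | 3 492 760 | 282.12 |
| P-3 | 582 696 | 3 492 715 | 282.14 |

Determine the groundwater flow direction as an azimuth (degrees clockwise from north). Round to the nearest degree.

322°

Differences from P-1: to P-2 (Δx, Δy, Δh) = (0, -35, +0.07); to P-3 = (-45, -80, +0.09).
Determinant of the coordinate differences = 0·(-80) − (-45)·(-35) = -1575.
∂h/∂x = [(+0.07)·(-80) − (+0.09)·(-35)] / -1575 = +0.001556
∂h/∂y = [0·(+0.09) − (-45)·(+0.07)] / -1575 = -0.002000
Flow direction (−∇h) has components (-0.001556 E, +0.002000 N).
Azimuth = atan2(E, N) = atan2(-0.001556, +0.002000) = 322.1° ≈ 322°.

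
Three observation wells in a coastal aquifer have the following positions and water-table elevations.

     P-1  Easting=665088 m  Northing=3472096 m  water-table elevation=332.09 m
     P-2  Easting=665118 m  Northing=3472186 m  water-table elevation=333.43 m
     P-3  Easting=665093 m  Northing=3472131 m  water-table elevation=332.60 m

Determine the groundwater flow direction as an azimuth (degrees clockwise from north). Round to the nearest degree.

187°

With h = a·x + b·y + c and P-1 as origin, the differences give:
  30·a + 90·b = +1.34
  5·a + 35·b = +0.51
Eliminate b (×35 and ×90, subtract): 600·a = 1.000 → a = ∂h/∂x = +0.001667
Back-substitute: b = ∂h/∂y = +0.01433.
Flow direction (−∇h) has components (-0.001667 E, -0.01433 N).
Azimuth = atan2(E, N) = atan2(-0.001667, -0.01433) = 186.6° ≈ 187°.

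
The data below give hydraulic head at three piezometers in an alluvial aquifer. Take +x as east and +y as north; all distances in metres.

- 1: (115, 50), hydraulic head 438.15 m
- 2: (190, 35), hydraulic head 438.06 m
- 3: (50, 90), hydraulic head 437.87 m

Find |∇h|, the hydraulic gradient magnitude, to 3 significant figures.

0.0138

Differences from 1: to 2 (Δx, Δy, Δh) = (75, -15, -0.09); to 3 = (-65, 40, -0.28).
Determinant of the coordinate differences = 75·40 − (-65)·(-15) = 2025.
∂h/∂x = [(-0.09)·40 − (-0.28)·(-15)] / 2025 = -0.003852
∂h/∂y = [75·(-0.28) − (-65)·(-0.09)] / 2025 = -0.01326
|∇h| = √(-0.003852² + -0.01326²) = 0.01381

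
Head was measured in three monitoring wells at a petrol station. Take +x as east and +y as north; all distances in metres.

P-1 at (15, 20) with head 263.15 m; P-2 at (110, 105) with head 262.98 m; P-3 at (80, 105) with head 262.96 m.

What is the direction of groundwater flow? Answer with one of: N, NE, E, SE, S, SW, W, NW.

N

With h = a·x + b·y + c and P-1 as origin, the differences give:
  95·a + 85·b = -0.17
  65·a + 85·b = -0.19
Eliminate b (×85 and ×85, subtract): 2550·a = 1.700 → a = ∂h/∂x = +0.0006667
Back-substitute: b = ∂h/∂y = -0.002745.
Flow = −∇h = (-0.0006667 east, +0.002745 north), which points north.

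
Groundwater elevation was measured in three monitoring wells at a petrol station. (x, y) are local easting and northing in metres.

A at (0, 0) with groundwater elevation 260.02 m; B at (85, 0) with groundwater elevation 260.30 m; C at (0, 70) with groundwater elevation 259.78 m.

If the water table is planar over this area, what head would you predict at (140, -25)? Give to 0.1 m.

260.6 m

∂h/∂x = (260.30 − 260.02) / (85 − 0) = +0.003294
∂h/∂y = (259.78 − 260.02) / (70 − 0) = -0.003429
h(140, -25) = 260.02 + (+0.003294)·(140) + (-0.003429)·(-25) = 260.02 +0.461 +0.086 = 260.567 m.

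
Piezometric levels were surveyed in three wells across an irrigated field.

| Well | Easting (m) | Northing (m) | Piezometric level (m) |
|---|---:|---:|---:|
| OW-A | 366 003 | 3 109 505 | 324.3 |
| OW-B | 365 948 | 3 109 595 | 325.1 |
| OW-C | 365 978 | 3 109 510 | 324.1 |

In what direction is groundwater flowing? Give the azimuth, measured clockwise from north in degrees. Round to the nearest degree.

Differences from OW-A: to OW-B (Δx, Δy, Δh) = (-55, 90, +0.8); to OW-C = (-25, 5, -0.2).
Solve a·Δx + b·Δy = Δh: det = (-55)·5 − (-25)·90 = 1975.
∂h/∂x = [(+0.8)·5 − (-0.2)·90] / 1975 = +0.01114
∂h/∂y = [(-55)·(-0.2) − (-25)·(+0.8)] / 1975 = +0.01570
Flow direction (−∇h) has components (-0.01114 E, -0.01570 N).
Azimuth = atan2(E, N) = atan2(-0.01114, -0.01570) = 215.4° ≈ 215°.

215°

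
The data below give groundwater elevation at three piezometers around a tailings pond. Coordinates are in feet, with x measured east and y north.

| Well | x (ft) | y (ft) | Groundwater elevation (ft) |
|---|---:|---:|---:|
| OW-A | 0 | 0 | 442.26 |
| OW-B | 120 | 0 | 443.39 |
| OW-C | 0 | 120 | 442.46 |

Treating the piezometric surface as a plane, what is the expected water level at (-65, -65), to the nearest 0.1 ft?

∂h/∂x = (443.39 − 442.26) / (120 − 0) = +0.009417
∂h/∂y = (442.46 − 442.26) / (120 − 0) = +0.001667
h(-65, -65) = 442.26 + (+0.009417)·(-65) + (+0.001667)·(-65) = 442.26 -0.612 -0.108 = 441.540 ft.

441.5 ft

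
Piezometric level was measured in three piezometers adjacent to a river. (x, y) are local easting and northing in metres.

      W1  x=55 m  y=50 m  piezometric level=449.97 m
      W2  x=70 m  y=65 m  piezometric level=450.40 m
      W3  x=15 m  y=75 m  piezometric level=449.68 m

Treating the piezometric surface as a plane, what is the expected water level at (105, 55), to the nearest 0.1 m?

450.8 m

Taking W1 as reference: W2−W1 = (15, 15, +0.43); W3−W1 = (-40, 25, -0.29).
Determinant of the coordinate differences = 15·25 − (-40)·15 = 975.
∂h/∂x = [(+0.43)·25 − (-0.29)·15] / 975 = +0.01549
∂h/∂y = [15·(-0.29) − (-40)·(+0.43)] / 975 = +0.01318
h(105, 55) = 449.97 + (+0.01549)·(50) + (+0.01318)·(5) = 449.97 +0.774 +0.066 = 450.810 m.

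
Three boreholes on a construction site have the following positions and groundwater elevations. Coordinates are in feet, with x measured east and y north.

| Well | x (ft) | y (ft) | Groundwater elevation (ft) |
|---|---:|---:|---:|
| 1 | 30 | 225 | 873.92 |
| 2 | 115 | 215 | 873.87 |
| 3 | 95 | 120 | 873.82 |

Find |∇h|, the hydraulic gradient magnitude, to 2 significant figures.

0.00082

Taking 1 as reference: 2−1 = (85, -10, -0.05); 3−1 = (65, -105, -0.10).
Determinant of the coordinate differences = 85·(-105) − 65·(-10) = -8275.
∂h/∂x = [(-0.05)·(-105) − (-0.10)·(-10)] / -8275 = -0.0005136
∂h/∂y = [85·(-0.10) − 65·(-0.05)] / -8275 = +0.0006344
|∇h| = √(-0.0005136² + 0.0006344²) = 0.0008162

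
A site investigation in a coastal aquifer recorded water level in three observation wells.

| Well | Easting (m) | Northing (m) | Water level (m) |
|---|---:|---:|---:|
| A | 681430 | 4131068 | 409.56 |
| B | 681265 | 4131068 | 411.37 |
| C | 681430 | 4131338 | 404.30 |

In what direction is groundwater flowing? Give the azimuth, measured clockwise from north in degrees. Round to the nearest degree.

∂h/∂x = (411.37 − 409.56) / (681265 − 681430) = -0.01097
∂h/∂y = (404.30 − 409.56) / (4131338 − 4131068) = -0.01948
Flow direction (−∇h) has components (+0.01097 E, +0.01948 N).
Azimuth = atan2(E, N) = atan2(+0.01097, +0.01948) = 29.4° ≈ 029°.

029°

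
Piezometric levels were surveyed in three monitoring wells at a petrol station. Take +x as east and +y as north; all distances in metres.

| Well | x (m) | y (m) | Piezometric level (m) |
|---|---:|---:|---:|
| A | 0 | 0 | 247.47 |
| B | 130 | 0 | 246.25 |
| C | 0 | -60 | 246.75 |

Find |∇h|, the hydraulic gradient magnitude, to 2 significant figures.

∂h/∂x = (246.25 − 247.47) / (130 − 0) = -0.009385
∂h/∂y = (246.75 − 247.47) / (-60 − 0) = +0.01200
|∇h| = √(-0.009385² + 0.01200²) = 0.01523

0.015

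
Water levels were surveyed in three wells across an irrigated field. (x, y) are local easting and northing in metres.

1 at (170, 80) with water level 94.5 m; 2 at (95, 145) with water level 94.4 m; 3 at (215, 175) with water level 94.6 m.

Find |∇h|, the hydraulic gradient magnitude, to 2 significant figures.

Three-point gradient (reference 1): Δ to 2 = (-75, 65, -0.1), Δ to 3 = (45, 95, +0.1).
∂h/∂x = +0.001592, ∂h/∂y = +0.0002985 (det = -10050).
|∇h| = √(0.001592² + 0.0002985²) = 0.00162

0.0016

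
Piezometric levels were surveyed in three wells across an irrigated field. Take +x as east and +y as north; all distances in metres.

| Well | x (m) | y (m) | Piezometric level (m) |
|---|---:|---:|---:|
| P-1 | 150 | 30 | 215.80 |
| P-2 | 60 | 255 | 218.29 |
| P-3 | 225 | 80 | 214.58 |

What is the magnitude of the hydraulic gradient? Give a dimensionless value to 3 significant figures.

Taking P-1 as reference: P-2−P-1 = (-90, 225, +2.49); P-3−P-1 = (75, 50, -1.22).
Solve a·Δx + b·Δy = Δh: det = (-90)·50 − 75·225 = -21375.
∂h/∂x = [(+2.49)·50 − (-1.22)·225] / -21375 = -0.01867
∂h/∂y = [(-90)·(-1.22) − 75·(+2.49)] / -21375 = +0.003600
|∇h| = √(-0.01867² + 0.003600²) = 0.01901

0.0190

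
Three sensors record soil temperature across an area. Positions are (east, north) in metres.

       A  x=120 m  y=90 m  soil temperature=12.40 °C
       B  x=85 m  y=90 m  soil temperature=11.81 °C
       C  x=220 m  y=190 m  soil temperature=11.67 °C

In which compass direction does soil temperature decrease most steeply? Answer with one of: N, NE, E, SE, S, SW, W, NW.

NW

With T = a·x + b·y + c and A as origin, the differences give:
  (-35)·a + 0·b = -0.59
  100·a + 100·b = -0.73
Eliminate b (×100 and ×0, subtract): -3500·a = -59.000 → a = ∂T/∂x = +0.01686
Back-substitute: b = ∂T/∂y = -0.02416.
Steepest decrease is along −∇f = (-0.01686 E, +0.02416 N) → northwest.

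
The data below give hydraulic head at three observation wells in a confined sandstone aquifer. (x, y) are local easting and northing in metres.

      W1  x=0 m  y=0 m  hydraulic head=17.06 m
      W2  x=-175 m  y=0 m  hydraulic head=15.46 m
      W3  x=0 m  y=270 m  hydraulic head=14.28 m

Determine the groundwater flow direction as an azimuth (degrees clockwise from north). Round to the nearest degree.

∂h/∂x = (15.46 − 17.06) / (-175 − 0) = +0.009143
∂h/∂y = (14.28 − 17.06) / (270 − 0) = -0.01030
Flow direction (−∇h) has components (-0.009143 E, +0.01030 N).
Azimuth = atan2(E, N) = atan2(-0.009143, +0.01030) = 318.4° ≈ 318°.

318°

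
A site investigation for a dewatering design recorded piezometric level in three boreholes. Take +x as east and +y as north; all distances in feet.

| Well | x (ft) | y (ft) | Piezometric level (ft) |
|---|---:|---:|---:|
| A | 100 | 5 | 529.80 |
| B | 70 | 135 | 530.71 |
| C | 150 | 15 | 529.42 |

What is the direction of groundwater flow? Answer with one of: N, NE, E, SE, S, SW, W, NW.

SE

With h = a·x + b·y + c and A as origin, the differences give:
  (-30)·a + 130·b = +0.91
  50·a + 10·b = -0.38
Eliminate b (×10 and ×130, subtract): -6800·a = 58.500 → a = ∂h/∂x = -0.008603
Back-substitute: b = ∂h/∂y = +0.005015.
Flow = −∇h = (+0.008603 east, -0.005015 north), which points southeast.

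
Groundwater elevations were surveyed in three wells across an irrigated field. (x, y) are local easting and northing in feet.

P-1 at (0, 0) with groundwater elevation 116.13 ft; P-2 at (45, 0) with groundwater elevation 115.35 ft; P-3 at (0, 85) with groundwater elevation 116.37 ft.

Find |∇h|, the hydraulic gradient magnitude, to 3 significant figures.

∂h/∂x = (115.35 − 116.13) / (45 − 0) = -0.01733
∂h/∂y = (116.37 − 116.13) / (85 − 0) = +0.002824
|∇h| = √(-0.01733² + 0.002824²) = 0.01756

0.0176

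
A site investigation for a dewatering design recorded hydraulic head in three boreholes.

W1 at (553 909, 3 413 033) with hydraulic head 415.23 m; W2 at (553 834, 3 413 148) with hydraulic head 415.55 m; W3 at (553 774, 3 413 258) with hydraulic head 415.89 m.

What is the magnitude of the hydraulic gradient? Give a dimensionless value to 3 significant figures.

With h = a·x + b·y + c and W1 as origin, the differences give:
  (-75)·a + 115·b = +0.32
  (-135)·a + 225·b = +0.66
Eliminate b (×225 and ×115, subtract): -1350·a = -3.900 → a = ∂h/∂x = +0.002889
Back-substitute: b = ∂h/∂y = +0.004667.
|∇h| = √(0.002889² + 0.004667²) = 0.005489

0.00549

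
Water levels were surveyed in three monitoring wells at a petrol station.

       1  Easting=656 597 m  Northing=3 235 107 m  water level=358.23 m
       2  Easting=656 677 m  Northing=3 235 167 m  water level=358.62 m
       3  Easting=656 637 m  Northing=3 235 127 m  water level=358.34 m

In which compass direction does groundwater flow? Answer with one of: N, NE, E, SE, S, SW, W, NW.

With h = a·x + b·y + c and 1 as origin, the differences give:
  80·a + 60·b = +0.39
  40·a + 20·b = +0.11
Eliminate b (×20 and ×60, subtract): -800·a = 1.200 → a = ∂h/∂x = -0.001500
Back-substitute: b = ∂h/∂y = +0.008500.
Flow = −∇h = (+0.001500 east, -0.008500 north), which points south.

S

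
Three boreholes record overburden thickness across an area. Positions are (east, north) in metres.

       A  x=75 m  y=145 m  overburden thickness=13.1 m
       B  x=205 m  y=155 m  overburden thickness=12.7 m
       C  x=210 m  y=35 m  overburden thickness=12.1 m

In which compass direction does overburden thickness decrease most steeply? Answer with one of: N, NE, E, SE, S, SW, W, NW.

SE

Taking A as reference: B−A = (130, 10, -0.4); C−A = (135, -110, -1.0).
Solve a·Δx + b·Δy = Δd: det = 130·(-110) − 135·10 = -15650.
∂d/∂x = [(-0.4)·(-110) − (-1.0)·10] / -15650 = -0.003450
∂d/∂y = [130·(-1.0) − 135·(-0.4)] / -15650 = +0.004856
Steepest decrease is along −∇f = (+0.003450 E, -0.004856 N) → southeast.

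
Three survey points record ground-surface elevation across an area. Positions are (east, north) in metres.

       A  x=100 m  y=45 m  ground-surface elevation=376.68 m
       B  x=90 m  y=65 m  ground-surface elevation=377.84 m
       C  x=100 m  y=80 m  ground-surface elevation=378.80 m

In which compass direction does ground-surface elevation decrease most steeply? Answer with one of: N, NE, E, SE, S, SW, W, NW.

Differences from A: to B (Δx, Δy, Δh) = (-10, 20, +1.16); to C = (0, 35, +2.12).
Solve a·Δx + b·Δy = Δz: det = (-10)·35 − 0·20 = -350.
∂z/∂x = [(+1.16)·35 − (+2.12)·20] / -350 = +0.005143
∂z/∂y = [(-10)·(+2.12) − 0·(+1.16)] / -350 = +0.06057
Steepest decrease is along −∇f = (-0.005143 E, -0.06057 N) → south.

S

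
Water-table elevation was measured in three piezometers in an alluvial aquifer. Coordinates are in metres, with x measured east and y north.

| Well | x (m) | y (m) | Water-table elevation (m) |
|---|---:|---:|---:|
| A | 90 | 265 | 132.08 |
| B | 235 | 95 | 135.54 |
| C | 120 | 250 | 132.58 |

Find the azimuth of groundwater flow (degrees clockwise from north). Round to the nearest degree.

With h = a·x + b·y + c and A as origin, the differences give:
  145·a + (-170)·b = +3.46
  30·a + (-15)·b = +0.50
Eliminate b (×(-15) and ×(-170), subtract): 2925·a = 33.100 → a = ∂h/∂x = +0.01132
Back-substitute: b = ∂h/∂y = -0.01070.
Flow direction (−∇h) has components (-0.01132 E, +0.01070 N).
Azimuth = atan2(E, N) = atan2(-0.01132, +0.01070) = 313.4° ≈ 313°.

313°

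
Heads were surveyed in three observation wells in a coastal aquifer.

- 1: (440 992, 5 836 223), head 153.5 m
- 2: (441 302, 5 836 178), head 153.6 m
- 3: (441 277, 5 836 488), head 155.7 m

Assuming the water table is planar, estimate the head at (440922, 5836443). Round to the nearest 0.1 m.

154.9 m

Differences from 1: to 2 (Δx, Δy, Δh) = (310, -45, +0.1); to 3 = (285, 265, +2.2).
Determinant of the coordinate differences = 310·265 − 285·(-45) = 94975.
∂h/∂x = [(+0.1)·265 − (+2.2)·(-45)] / 94975 = +0.001321
∂h/∂y = [310·(+2.2) − 285·(+0.1)] / 94975 = +0.006881
h(440922, 5836443) = 153.5 + (+0.001321)·(-70) + (+0.006881)·(220) = 153.5 -0.092 +1.514 = 154.921 m.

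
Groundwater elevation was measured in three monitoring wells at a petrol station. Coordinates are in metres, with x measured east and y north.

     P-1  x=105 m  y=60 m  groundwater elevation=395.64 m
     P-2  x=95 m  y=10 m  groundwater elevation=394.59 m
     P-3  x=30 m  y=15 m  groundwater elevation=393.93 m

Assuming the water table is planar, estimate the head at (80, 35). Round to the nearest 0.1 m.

394.9 m

With h = a·x + b·y + c and P-1 as origin, the differences give:
  (-10)·a + (-50)·b = -1.05
  (-75)·a + (-45)·b = -1.71
Eliminate b (×(-45) and ×(-50), subtract): -3300·a = -38.250 → a = ∂h/∂x = +0.01159
Back-substitute: b = ∂h/∂y = +0.01868.
h(80, 35) = 395.64 + (+0.01159)·(-25) + (+0.01868)·(-25) = 395.64 -0.290 -0.467 = 394.883 m.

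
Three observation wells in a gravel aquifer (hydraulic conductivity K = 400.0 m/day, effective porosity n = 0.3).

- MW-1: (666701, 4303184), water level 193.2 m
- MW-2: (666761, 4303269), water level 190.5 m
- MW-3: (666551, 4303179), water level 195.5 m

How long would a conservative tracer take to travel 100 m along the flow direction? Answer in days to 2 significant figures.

2.9 days

Three-point gradient (reference MW-1): Δ to MW-2 = (60, 85, -2.7), Δ to MW-3 = (-150, -5, +2.3).
∂h/∂x = -0.01462, ∂h/∂y = -0.02145 (det = 12450).
|∇h| = √(-0.01462² + -0.02145²) = 0.02596
Seepage velocity v = K·i/n = 400.0 × 0.02596 / 0.3 = 34.61 m/day.
t = 100 / 34.61 = 2.889 days.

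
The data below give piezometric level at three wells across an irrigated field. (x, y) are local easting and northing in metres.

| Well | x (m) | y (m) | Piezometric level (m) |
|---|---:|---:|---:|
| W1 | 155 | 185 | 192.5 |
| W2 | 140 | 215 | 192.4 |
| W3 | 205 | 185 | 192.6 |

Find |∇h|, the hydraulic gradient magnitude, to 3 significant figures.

0.00307

Three-point gradient (reference W1): Δ to W2 = (-15, 30, -0.1), Δ to W3 = (50, 0, +0.1).
∂h/∂x = +0.002000, ∂h/∂y = -0.002333 (det = -1500).
|∇h| = √(0.002000² + -0.002333²) = 0.003073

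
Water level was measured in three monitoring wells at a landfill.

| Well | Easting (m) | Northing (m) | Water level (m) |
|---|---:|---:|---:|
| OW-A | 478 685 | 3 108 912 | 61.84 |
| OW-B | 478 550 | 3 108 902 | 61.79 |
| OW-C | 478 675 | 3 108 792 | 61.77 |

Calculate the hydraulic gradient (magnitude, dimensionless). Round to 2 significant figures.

With h = a·x + b·y + c and OW-A as origin, the differences give:
  (-135)·a + (-10)·b = -0.05
  (-10)·a + (-120)·b = -0.07
Eliminate b (×(-120) and ×(-10), subtract): 16100·a = 5.300 → a = ∂h/∂x = +0.0003292
Back-substitute: b = ∂h/∂y = +0.0005559.
|∇h| = √(0.0003292² + 0.0005559²) = 0.0006461

0.00065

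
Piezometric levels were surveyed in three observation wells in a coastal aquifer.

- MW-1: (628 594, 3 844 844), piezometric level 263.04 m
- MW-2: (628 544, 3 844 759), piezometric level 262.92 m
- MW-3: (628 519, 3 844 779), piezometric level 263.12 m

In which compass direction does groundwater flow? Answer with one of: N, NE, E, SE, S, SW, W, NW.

SE

Taking MW-1 as reference: MW-2−MW-1 = (-50, -85, -0.12); MW-3−MW-1 = (-75, -65, +0.08).
Determinant of the coordinate differences = (-50)·(-65) − (-75)·(-85) = -3125.
∂h/∂x = [(-0.12)·(-65) − (+0.08)·(-85)] / -3125 = -0.004672
∂h/∂y = [(-50)·(+0.08) − (-75)·(-0.12)] / -3125 = +0.004160
Flow = −∇h = (+0.004672 east, -0.004160 north), which points southeast.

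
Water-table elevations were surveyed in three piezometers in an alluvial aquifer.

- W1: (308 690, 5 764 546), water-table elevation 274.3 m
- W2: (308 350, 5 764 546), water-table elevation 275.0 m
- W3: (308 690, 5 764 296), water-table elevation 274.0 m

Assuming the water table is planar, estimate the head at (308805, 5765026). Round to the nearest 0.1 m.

∂h/∂x = (275.0 − 274.3) / (308350 − 308690) = -0.002059
∂h/∂y = (274.0 − 274.3) / (5764296 − 5764546) = +0.001200
h(308805, 5765026) = 274.3 + (-0.002059)·(115) + (+0.001200)·(480) = 274.3 -0.237 +0.576 = 274.639 m.

274.6 m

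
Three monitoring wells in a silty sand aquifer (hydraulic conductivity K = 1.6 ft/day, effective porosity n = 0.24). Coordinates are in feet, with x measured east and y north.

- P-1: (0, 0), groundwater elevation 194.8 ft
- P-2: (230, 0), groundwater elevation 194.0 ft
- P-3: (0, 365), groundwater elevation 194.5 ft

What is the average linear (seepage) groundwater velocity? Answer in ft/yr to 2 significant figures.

8.7 ft/yr

∂h/∂x = (194.0 − 194.8) / (230 − 0) = -0.003478
∂h/∂y = (194.5 − 194.8) / (365 − 0) = -0.0008219
|∇h| = √(-0.003478² + -0.0008219²) = 0.003574
Seepage velocity v = K·i/n = 1.6 × 0.003574 / 0.24 = 0.02383 ft/day = 8.704 ft/yr.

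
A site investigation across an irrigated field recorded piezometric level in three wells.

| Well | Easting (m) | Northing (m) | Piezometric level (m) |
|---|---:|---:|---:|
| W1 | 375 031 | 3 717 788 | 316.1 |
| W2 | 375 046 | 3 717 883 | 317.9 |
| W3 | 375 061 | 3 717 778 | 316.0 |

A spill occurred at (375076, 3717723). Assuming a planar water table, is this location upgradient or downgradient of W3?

With h = a·x + b·y + c and W1 as origin, the differences give:
  15·a + 95·b = +1.8
  30·a + (-10)·b = -0.1
Eliminate b (×(-10) and ×95, subtract): -3000·a = -8.50 → a = ∂h/∂x = +0.002833
Back-substitute: b = ∂h/∂y = +0.01850.
Head at (375076, 3717723) = 316.1 + (+0.002833)·(45) + (+0.01850)·(-65) = 315.02 m.
That is lower than the 316.0 m at W3, so the point is downgradient.

downgradient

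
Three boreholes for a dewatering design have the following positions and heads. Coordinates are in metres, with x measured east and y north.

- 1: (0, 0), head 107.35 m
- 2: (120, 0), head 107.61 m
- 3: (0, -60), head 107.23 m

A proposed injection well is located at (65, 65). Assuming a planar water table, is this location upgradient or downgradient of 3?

∂h/∂x = (107.61 − 107.35) / (120 − 0) = +0.002167
∂h/∂y = (107.23 − 107.35) / (-60 − 0) = +0.002000
Head at (65, 65) = 107.35 + (+0.002167)·(65) + (+0.002000)·(65) = 107.62 m.
That is higher than the 107.23 m at 3, so the point is upgradient.

upgradient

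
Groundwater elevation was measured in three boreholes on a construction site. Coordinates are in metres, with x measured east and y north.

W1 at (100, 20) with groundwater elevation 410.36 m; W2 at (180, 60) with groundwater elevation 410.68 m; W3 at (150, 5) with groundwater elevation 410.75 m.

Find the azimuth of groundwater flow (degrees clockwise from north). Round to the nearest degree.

307°

With h = a·x + b·y + c and W1 as origin, the differences give:
  80·a + 40·b = +0.32
  50·a + (-15)·b = +0.39
Eliminate b (×(-15) and ×40, subtract): -3200·a = -20.400 → a = ∂h/∂x = +0.006375
Back-substitute: b = ∂h/∂y = -0.004750.
Flow direction (−∇h) has components (-0.006375 E, +0.004750 N).
Azimuth = atan2(E, N) = atan2(-0.006375, +0.004750) = 306.7° ≈ 307°.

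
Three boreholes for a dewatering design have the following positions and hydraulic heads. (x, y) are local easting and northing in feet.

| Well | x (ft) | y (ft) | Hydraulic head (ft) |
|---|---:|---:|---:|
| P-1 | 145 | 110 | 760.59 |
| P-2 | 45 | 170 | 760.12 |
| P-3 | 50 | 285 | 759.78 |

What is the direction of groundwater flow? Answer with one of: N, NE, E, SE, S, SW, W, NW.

NW

Taking P-1 as reference: P-2−P-1 = (-100, 60, -0.47); P-3−P-1 = (-95, 175, -0.81).
Determinant of the coordinate differences = (-100)·175 − (-95)·60 = -11800.
∂h/∂x = [(-0.47)·175 − (-0.81)·60] / -11800 = +0.002852
∂h/∂y = [(-100)·(-0.81) − (-95)·(-0.47)] / -11800 = -0.003081
Flow = −∇h = (-0.002852 east, +0.003081 north), which points northwest.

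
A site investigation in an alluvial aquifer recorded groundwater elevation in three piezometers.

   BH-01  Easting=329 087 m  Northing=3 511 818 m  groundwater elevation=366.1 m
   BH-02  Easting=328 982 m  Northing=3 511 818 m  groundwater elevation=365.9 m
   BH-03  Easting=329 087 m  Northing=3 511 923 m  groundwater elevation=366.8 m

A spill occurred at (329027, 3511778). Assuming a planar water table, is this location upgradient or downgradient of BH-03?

downgradient

∂h/∂x = (365.9 − 366.1) / (328982 − 329087) = +0.001905
∂h/∂y = (366.8 − 366.1) / (3511923 − 3511818) = +0.006667
Head at (329027, 3511778) = 366.1 + (+0.001905)·(-60) + (+0.006667)·(-40) = 365.72 m.
That is lower than the 366.8 m at BH-03, so the point is downgradient.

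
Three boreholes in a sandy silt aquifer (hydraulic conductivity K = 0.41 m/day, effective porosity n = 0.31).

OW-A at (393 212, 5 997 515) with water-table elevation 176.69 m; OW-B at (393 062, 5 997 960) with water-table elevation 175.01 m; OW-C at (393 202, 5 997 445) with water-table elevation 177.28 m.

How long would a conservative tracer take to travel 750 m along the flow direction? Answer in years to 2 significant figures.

130 years

With h = a·x + b·y + c and OW-A as origin, the differences give:
  (-150)·a + 445·b = -1.68
  (-10)·a + (-70)·b = +0.59
Eliminate b (×(-70) and ×445, subtract): 14950·a = -144.950 → a = ∂h/∂x = -0.009696
Back-substitute: b = ∂h/∂y = -0.007043.
|∇h| = √(-0.009696² + -0.007043²) = 0.01198
Seepage velocity v = K·i/n = 0.41 × 0.01198 / 0.31 = 0.01584 m/day.
t = 750 / 0.01584 = 4.735e+04 days = 130 years.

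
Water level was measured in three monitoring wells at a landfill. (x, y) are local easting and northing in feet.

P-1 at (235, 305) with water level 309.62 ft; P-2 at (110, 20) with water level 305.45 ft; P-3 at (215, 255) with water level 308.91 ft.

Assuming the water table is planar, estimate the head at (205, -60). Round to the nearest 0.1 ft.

Taking P-1 as reference: P-2−P-1 = (-125, -285, -4.17); P-3−P-1 = (-20, -50, -0.71).
Solve a·Δx + b·Δy = Δh: det = (-125)·(-50) − (-20)·(-285) = 550.
∂h/∂x = [(-4.17)·(-50) − (-0.71)·(-285)] / 550 = +0.01118
∂h/∂y = [(-125)·(-0.71) − (-20)·(-4.17)] / 550 = +0.009727
h(205, -60) = 309.62 + (+0.01118)·(-30) + (+0.009727)·(-365) = 309.62 -0.335 -3.550 = 305.734 ft.

305.7 ft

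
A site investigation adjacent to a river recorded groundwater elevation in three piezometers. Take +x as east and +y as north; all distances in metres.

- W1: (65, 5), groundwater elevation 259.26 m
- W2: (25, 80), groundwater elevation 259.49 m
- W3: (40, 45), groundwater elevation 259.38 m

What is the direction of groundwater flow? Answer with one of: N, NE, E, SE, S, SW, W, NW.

With h = a·x + b·y + c and W1 as origin, the differences give:
  (-40)·a + 75·b = +0.23
  (-25)·a + 40·b = +0.12
Eliminate b (×40 and ×75, subtract): 275·a = 0.200 → a = ∂h/∂x = +0.0007273
Back-substitute: b = ∂h/∂y = +0.003455.
Flow = −∇h = (-0.0007273 east, -0.003455 north), which points south.

S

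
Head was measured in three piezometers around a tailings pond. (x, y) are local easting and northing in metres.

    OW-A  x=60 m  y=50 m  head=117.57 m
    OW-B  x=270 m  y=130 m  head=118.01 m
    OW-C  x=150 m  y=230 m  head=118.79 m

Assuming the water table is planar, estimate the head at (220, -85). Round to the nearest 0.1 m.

Taking OW-A as reference: OW-B−OW-A = (210, 80, +0.44); OW-C−OW-A = (90, 180, +1.22).
Solve a·Δx + b·Δy = Δh: det = 210·180 − 90·80 = 30600.
∂h/∂x = [(+0.44)·180 − (+1.22)·80] / 30600 = -0.0006013
∂h/∂y = [210·(+1.22) − 90·(+0.44)] / 30600 = +0.007078
h(220, -85) = 117.57 + (-0.0006013)·(160) + (+0.007078)·(-135) = 117.57 -0.096 -0.956 = 116.518 m.

116.5 m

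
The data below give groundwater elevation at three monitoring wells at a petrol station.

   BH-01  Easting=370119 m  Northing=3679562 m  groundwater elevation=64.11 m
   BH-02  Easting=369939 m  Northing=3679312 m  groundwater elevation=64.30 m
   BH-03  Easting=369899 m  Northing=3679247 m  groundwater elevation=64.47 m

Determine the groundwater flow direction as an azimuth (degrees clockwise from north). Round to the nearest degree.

Differences from BH-01: to BH-02 (Δx, Δy, Δh) = (-180, -250, +0.19); to BH-03 = (-220, -315, +0.36).
Solve a·Δx + b·Δy = Δh: det = (-180)·(-315) − (-220)·(-250) = 1700.
∂h/∂x = [(+0.19)·(-315) − (+0.36)·(-250)] / 1700 = +0.01774
∂h/∂y = [(-180)·(+0.36) − (-220)·(+0.19)] / 1700 = -0.01353
Flow direction (−∇h) has components (-0.01774 E, +0.01353 N).
Azimuth = atan2(E, N) = atan2(-0.01774, +0.01353) = 307.3° ≈ 307°.

307°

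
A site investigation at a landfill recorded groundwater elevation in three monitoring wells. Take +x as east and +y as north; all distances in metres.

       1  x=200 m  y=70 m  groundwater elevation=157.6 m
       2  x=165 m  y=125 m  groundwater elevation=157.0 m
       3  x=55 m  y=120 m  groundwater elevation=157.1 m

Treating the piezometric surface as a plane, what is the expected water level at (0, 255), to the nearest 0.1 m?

155.6 m

With h = a·x + b·y + c and 1 as origin, the differences give:
  (-35)·a + 55·b = -0.6
  (-145)·a + 50·b = -0.5
Eliminate b (×50 and ×55, subtract): 6225·a = -2.50 → a = ∂h/∂x = -0.0004016
Back-substitute: b = ∂h/∂y = -0.01116.
h(0, 255) = 157.6 + (-0.0004016)·(-200) + (-0.01116)·(185) = 157.6 +0.080 -2.065 = 155.615 m.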